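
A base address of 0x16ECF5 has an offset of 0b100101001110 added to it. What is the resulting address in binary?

0x16ECF5 = 0b101101110110011110101 in binary.
Add column by column in base 2, right to left:
  1+0 = 1
  0+1 = 1
  1+1 = 0 carry 1
  0+1+1 = 0 carry 1
  1+0+1 = 0 carry 1
  1+0+1 = 0 carry 1
  1+1+1 = 1 carry 1
  1+0+1 = 0 carry 1
  0+1+1 = 0 carry 1
  0+0+1 = 1
  1+0 = 1
  1+1 = 0 carry 1
  0+0+1 = 1
  1+0 = 1
  1+0 = 1
  1+0 = 1
  0+0 = 0
  1+0 = 1
  1+0 = 1
  0+0 = 0
  1+0 = 1

0b101101111011001000011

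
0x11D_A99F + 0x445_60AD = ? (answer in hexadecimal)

Add column by column in base 16, right to left:
  F+D = C carry 1
  9+A+1 = 4 carry 1
  9+0+1 = A
  A+6 = 0 carry 1
  D+5+1 = 3 carry 1
  1+4+1 = 6
  1+4 = 5

0x5630A4C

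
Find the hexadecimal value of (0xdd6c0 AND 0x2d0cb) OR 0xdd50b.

0xdd5cb

0xdd6c0 AND 0x2d0cb = 0x0d0c0.
Then OR with 0xdd50b.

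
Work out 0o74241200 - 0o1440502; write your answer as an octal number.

0o72600476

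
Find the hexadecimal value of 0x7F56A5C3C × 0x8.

Multiply each base-16 digit by 8, carrying:
  C×8 = 96 → write 0 carry 6
  3×8+6 = 30 → write E carry 1
  C×8+1 = 97 → write 1 carry 6
  5×8+6 = 46 → write E carry 2
  A×8+2 = 82 → write 2 carry 5
  6×8+5 = 53 → write 5 carry 3
  5×8+3 = 43 → write B carry 2
  F×8+2 = 122 → write A carry 7
  7×8+7 = 63 → write F carry 3
  remaining carry: 3

0x3FAB52E1E0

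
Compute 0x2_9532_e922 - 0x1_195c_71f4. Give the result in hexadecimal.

0x17bd6772e

Subtract column by column in base 16:
  2-4 → e (borrow)
  2-f-1 → 2 (borrow)
  9-1-1 → 7
  e-7 → 7
  2-c → 6 (borrow)
  3-5-1 → d (borrow)
  5-9-1 → b (borrow)
  9-1-1 → 7
  2-1 → 1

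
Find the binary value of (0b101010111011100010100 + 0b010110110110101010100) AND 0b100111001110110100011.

0b1000010000100000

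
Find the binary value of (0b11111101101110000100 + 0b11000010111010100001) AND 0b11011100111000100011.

Add column by column in base 2, right to left:
  0+1 = 1
  0+0 = 0
  1+0 = 1
  0+0 = 0
  0+0 = 0
  0+1 = 1
  0+0 = 0
  1+1 = 0 carry 1
  1+0+1 = 0 carry 1
  1+1+1 = 1 carry 1
  0+1+1 = 0 carry 1
  1+1+1 = 1 carry 1
  1+0+1 = 0 carry 1
  0+1+1 = 0 carry 1
  1+0+1 = 0 carry 1
  1+0+1 = 0 carry 1
  1+0+1 = 0 carry 1
  1+0+1 = 0 carry 1
  1+1+1 = 1 carry 1
  1+1+1 = 1 carry 1
  final carry 1
Sum = 0b111000000101000100101; now AND with 0b11011100111000100011:
  111000000101000100101
& 011011100111000100011
= 011000000101000100001

0b11000000101000100001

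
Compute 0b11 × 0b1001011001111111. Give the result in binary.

Multiply each base-2 digit by 3, carrying:
  1×3 = 3 → write 1 carry 1
  1×3+1 = 4 → write 0 carry 2
  1×3+2 = 5 → write 1 carry 2
  1×3+2 = 5 → write 1 carry 2
  1×3+2 = 5 → write 1 carry 2
  1×3+2 = 5 → write 1 carry 2
  1×3+2 = 5 → write 1 carry 2
  0×3+2 = 2 → write 0 carry 1
  0×3+1 = 1 → write 1
  1×3 = 3 → write 1 carry 1
  1×3+1 = 4 → write 0 carry 2
  0×3+2 = 2 → write 0 carry 1
  1×3+1 = 4 → write 0 carry 2
  0×3+2 = 2 → write 0 carry 1
  0×3+1 = 1 → write 1
  1×3 = 3 → write 1 carry 1
  remaining carry: 1

0b11100001101111101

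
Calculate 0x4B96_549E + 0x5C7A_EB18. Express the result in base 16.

Add column by column in base 16, right to left:
  E+8 = 6 carry 1
  9+1+1 = B
  4+B = F
  5+E = 3 carry 1
  6+A+1 = 1 carry 1
  9+7+1 = 1 carry 1
  B+C+1 = 8 carry 1
  4+5+1 = A

0xA8113FB6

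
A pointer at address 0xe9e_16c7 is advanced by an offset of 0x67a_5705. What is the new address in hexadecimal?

Add column by column in base 16, right to left:
  7+5 = c
  c+0 = c
  6+7 = d
  1+5 = 6
  e+a = 8 carry 1
  9+7+1 = 1 carry 1
  e+6+1 = 5 carry 1
  final carry 1

0x15186dcc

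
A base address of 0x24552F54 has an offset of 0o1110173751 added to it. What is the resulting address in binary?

0x24552F54 = 0b100100010101010010111101010100 in binary.
0o1110173751 = 0b1001001000001111011111101001 in binary.
Add column by column in base 2, right to left:
  0+1 = 1
  0+0 = 0
  1+0 = 1
  0+1 = 1
  1+0 = 1
  0+1 = 1
  1+1 = 0 carry 1
  0+1+1 = 0 carry 1
  1+1+1 = 1 carry 1
  1+1+1 = 1 carry 1
  1+1+1 = 1 carry 1
  1+0+1 = 0 carry 1
  0+1+1 = 0 carry 1
  1+1+1 = 1 carry 1
  0+1+1 = 0 carry 1
  0+1+1 = 0 carry 1
  1+0+1 = 0 carry 1
  0+0+1 = 1
  1+0 = 1
  0+0 = 0
  1+0 = 1
  0+1 = 1
  1+0 = 1
  0+0 = 0
  0+1 = 1
  0+0 = 0
  1+0 = 1
  0+1 = 1
  0+0 = 0
  1+0 = 1

0b101101011101100010011100111101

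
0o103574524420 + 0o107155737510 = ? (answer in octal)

0o212752464130

Add column by column in base 8, right to left:
  0+0 = 0
  2+1 = 3
  4+5 = 1 carry 1
  4+7+1 = 4 carry 1
  2+3+1 = 6
  5+7 = 4 carry 1
  4+5+1 = 2 carry 1
  7+5+1 = 5 carry 1
  5+1+1 = 7
  3+7 = 2 carry 1
  0+0+1 = 1
  1+1 = 2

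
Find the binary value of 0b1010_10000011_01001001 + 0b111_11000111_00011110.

Add column by column in base 2, right to left:
  1+0 = 1
  0+1 = 1
  0+1 = 1
  1+1 = 0 carry 1
  0+1+1 = 0 carry 1
  0+0+1 = 1
  1+0 = 1
  0+0 = 0
  1+1 = 0 carry 1
  1+1+1 = 1 carry 1
  0+1+1 = 0 carry 1
  0+0+1 = 1
  0+0 = 0
  0+0 = 0
  0+1 = 1
  1+1 = 0 carry 1
  0+1+1 = 0 carry 1
  1+1+1 = 1 carry 1
  0+1+1 = 0 carry 1
  1+0+1 = 0 carry 1
  final carry 1

0b100100100101001100111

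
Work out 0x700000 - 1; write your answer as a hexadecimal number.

0x6FFFFF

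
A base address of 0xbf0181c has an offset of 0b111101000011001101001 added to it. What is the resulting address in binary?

0b1100000011101001111010000101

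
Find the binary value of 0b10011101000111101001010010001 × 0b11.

Multiply each base-2 digit by 3, carrying:
  1×3 = 3 → write 1 carry 1
  0×3+1 = 1 → write 1
  0×3 = 0 → write 0
  0×3 = 0 → write 0
  1×3 = 3 → write 1 carry 1
  0×3+1 = 1 → write 1
  0×3 = 0 → write 0
  1×3 = 3 → write 1 carry 1
  0×3+1 = 1 → write 1
  1×3 = 3 → write 1 carry 1
  0×3+1 = 1 → write 1
  0×3 = 0 → write 0
  1×3 = 3 → write 1 carry 1
  0×3+1 = 1 → write 1
  1×3 = 3 → write 1 carry 1
  1×3+1 = 4 → write 0 carry 2
  1×3+2 = 5 → write 1 carry 2
  1×3+2 = 5 → write 1 carry 2
  0×3+2 = 2 → write 0 carry 1
  0×3+1 = 1 → write 1
  0×3 = 0 → write 0
  1×3 = 3 → write 1 carry 1
  0×3+1 = 1 → write 1
  1×3 = 3 → write 1 carry 1
  1×3+1 = 4 → write 0 carry 2
  1×3+2 = 5 → write 1 carry 2
  0×3+2 = 2 → write 0 carry 1
  0×3+1 = 1 → write 1
  1×3 = 3 → write 1 carry 1
  remaining carry: 1

0b111010111010110111011110110011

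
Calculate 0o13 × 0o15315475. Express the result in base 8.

0o223325637

Multiply each base-8 digit by 11, carrying:
  5×11 = 55 → write 7 carry 6
  7×11+6 = 83 → write 3 carry 10
  4×11+10 = 54 → write 6 carry 6
  5×11+6 = 61 → write 5 carry 7
  1×11+7 = 18 → write 2 carry 2
  3×11+2 = 35 → write 3 carry 4
  5×11+4 = 59 → write 3 carry 7
  1×11+7 = 18 → write 2 carry 2
  remaining carry: 2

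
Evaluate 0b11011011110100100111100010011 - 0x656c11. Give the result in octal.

0b11011011110100100111100010011 = 0o3336447423 in octal.
0x656c11 = 0o31266021 in octal.
Subtract column by column in base 8:
  3-1 → 2
  2-2 → 0
  4-0 → 4
  7-6 → 1
  4-6 → 6 (borrow)
  4-2-1 → 1
  6-1 → 5
  3-3 → 0
  3-0 → 3
  3-0 → 3

0o3305161402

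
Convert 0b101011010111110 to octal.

0o53276

Group the bits in threes: 101 011 010 111 110 → 53276.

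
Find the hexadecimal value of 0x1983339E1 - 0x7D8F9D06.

0x11AA39CDB

Subtract column by column in base 16:
  1-6 → B (borrow)
  E-0-1 → D
  9-D → C (borrow)
  3-9-1 → 9 (borrow)
  3-F-1 → 3 (borrow)
  3-8-1 → A (borrow)
  8-D-1 → A (borrow)
  9-7-1 → 1
  1-0 → 1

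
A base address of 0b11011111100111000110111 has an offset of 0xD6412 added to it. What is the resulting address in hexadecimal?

0x7D3249

0b11011111100111000110111 = 0x6FCE37 in hexadecimal.
Add column by column in base 16, right to left:
  7+2 = 9
  3+1 = 4
  E+4 = 2 carry 1
  C+6+1 = 3 carry 1
  F+D+1 = D carry 1
  6+0+1 = 7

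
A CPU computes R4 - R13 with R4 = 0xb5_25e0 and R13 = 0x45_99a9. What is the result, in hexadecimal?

0x6f8c37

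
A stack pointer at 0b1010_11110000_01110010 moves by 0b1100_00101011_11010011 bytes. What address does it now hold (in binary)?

Add column by column in base 2, right to left:
  0+1 = 1
  1+1 = 0 carry 1
  0+0+1 = 1
  0+0 = 0
  1+1 = 0 carry 1
  1+0+1 = 0 carry 1
  1+1+1 = 1 carry 1
  0+1+1 = 0 carry 1
  0+1+1 = 0 carry 1
  0+1+1 = 0 carry 1
  0+0+1 = 1
  0+1 = 1
  1+0 = 1
  1+1 = 0 carry 1
  1+0+1 = 0 carry 1
  1+0+1 = 0 carry 1
  0+0+1 = 1
  1+0 = 1
  0+1 = 1
  1+1 = 0 carry 1
  final carry 1

0b101110001110001000101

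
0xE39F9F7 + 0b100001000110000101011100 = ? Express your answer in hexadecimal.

0xEBE5B53

0b100001000110000101011100 = 0x84615C in hexadecimal.
Add column by column in base 16, right to left:
  7+C = 3 carry 1
  F+5+1 = 5 carry 1
  9+1+1 = B
  F+6 = 5 carry 1
  9+4+1 = E
  3+8 = B
  E+0 = E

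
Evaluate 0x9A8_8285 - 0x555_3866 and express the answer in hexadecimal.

0x4534A1F

Subtract column by column in base 16:
  5-6 → F (borrow)
  8-6-1 → 1
  2-8 → A (borrow)
  8-3-1 → 4
  8-5 → 3
  A-5 → 5
  9-5 → 4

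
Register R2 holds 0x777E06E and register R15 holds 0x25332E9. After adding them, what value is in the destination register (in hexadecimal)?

Add column by column in base 16, right to left:
  E+9 = 7 carry 1
  6+E+1 = 5 carry 1
  0+2+1 = 3
  E+3 = 1 carry 1
  7+3+1 = B
  7+5 = C
  7+2 = 9

0x9CB1357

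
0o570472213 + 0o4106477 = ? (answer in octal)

0o574600712

Add column by column in base 8, right to left:
  3+7 = 2 carry 1
  1+7+1 = 1 carry 1
  2+4+1 = 7
  2+6 = 0 carry 1
  7+0+1 = 0 carry 1
  4+1+1 = 6
  0+4 = 4
  7+0 = 7
  5+0 = 5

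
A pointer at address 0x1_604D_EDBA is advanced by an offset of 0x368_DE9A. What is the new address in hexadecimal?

Add column by column in base 16, right to left:
  A+A = 4 carry 1
  B+9+1 = 5 carry 1
  D+E+1 = C carry 1
  E+D+1 = C carry 1
  D+8+1 = 6 carry 1
  4+6+1 = B
  0+3 = 3
  6+0 = 6
  1+0 = 1

0x163B6CC54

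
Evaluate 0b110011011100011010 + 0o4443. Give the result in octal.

0o640075

0b110011011100011010 = 0o633432 in octal.
Add column by column in base 8, right to left:
  2+3 = 5
  3+4 = 7
  4+4 = 0 carry 1
  3+4+1 = 0 carry 1
  3+0+1 = 4
  6+0 = 6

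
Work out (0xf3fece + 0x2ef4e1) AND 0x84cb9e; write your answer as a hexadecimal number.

Add column by column in base 16, right to left:
  e+1 = f
  c+e = a carry 1
  e+4+1 = 3 carry 1
  f+f+1 = f carry 1
  3+e+1 = 2 carry 1
  f+2+1 = 2 carry 1
  final carry 1
Sum = 0x122f3af; now AND with 0x84cb9e:
  1&0=0, 2&8=0, 2&4=0, f&c=c, 3&b=3, a&9=8, f&e=e

0xc38e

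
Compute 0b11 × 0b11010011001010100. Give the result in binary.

0b1001111001011111100

Multiply each base-2 digit by 3, carrying:
  0×3 = 0 → write 0
  0×3 = 0 → write 0
  1×3 = 3 → write 1 carry 1
  0×3+1 = 1 → write 1
  1×3 = 3 → write 1 carry 1
  0×3+1 = 1 → write 1
  1×3 = 3 → write 1 carry 1
  0×3+1 = 1 → write 1
  0×3 = 0 → write 0
  1×3 = 3 → write 1 carry 1
  1×3+1 = 4 → write 0 carry 2
  0×3+2 = 2 → write 0 carry 1
  0×3+1 = 1 → write 1
  1×3 = 3 → write 1 carry 1
  0×3+1 = 1 → write 1
  1×3 = 3 → write 1 carry 1
  1×3+1 = 4 → write 0 carry 2
  remaining carry: 10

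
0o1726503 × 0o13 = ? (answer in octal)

Multiply each base-8 digit by 11, carrying:
  3×11 = 33 → write 1 carry 4
  0×11+4 = 4 → write 4
  5×11 = 55 → write 7 carry 6
  6×11+6 = 72 → write 0 carry 9
  2×11+9 = 31 → write 7 carry 3
  7×11+3 = 80 → write 0 carry 10
  1×11+10 = 21 → write 5 carry 2
  remaining carry: 2

0o25070741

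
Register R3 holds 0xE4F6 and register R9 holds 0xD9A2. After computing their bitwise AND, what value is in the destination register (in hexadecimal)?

AND each hex digit independently (no carries):
  E&D=C, 4&9=0, F&A=A, 6&2=2

0xC0A2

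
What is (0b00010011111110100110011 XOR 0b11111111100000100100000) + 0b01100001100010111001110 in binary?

0b101001110000000111100001

First 0b00010011111110100110011 XOR 0b11111111100000100100000 = 0b11101100011110000010011.
Add column by column in base 2, right to left:
  1+0 = 1
  1+1 = 0 carry 1
  0+1+1 = 0 carry 1
  0+1+1 = 0 carry 1
  1+0+1 = 0 carry 1
  0+0+1 = 1
  0+1 = 1
  0+1 = 1
  0+1 = 1
  0+0 = 0
  1+1 = 0 carry 1
  1+0+1 = 0 carry 1
  1+0+1 = 0 carry 1
  1+0+1 = 0 carry 1
  0+1+1 = 0 carry 1
  0+1+1 = 0 carry 1
  0+0+1 = 1
  1+0 = 1
  1+0 = 1
  0+0 = 0
  1+1 = 0 carry 1
  1+1+1 = 1 carry 1
  1+0+1 = 0 carry 1
  final carry 1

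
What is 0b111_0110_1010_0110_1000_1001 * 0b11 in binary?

Multiply each base-2 digit by 3, carrying:
  1×3 = 3 → write 1 carry 1
  0×3+1 = 1 → write 1
  0×3 = 0 → write 0
  1×3 = 3 → write 1 carry 1
  0×3+1 = 1 → write 1
  0×3 = 0 → write 0
  0×3 = 0 → write 0
  1×3 = 3 → write 1 carry 1
  0×3+1 = 1 → write 1
  1×3 = 3 → write 1 carry 1
  1×3+1 = 4 → write 0 carry 2
  0×3+2 = 2 → write 0 carry 1
  0×3+1 = 1 → write 1
  1×3 = 3 → write 1 carry 1
  0×3+1 = 1 → write 1
  1×3 = 3 → write 1 carry 1
  0×3+1 = 1 → write 1
  1×3 = 3 → write 1 carry 1
  1×3+1 = 4 → write 0 carry 2
  0×3+2 = 2 → write 0 carry 1
  1×3+1 = 4 → write 0 carry 2
  1×3+2 = 5 → write 1 carry 2
  1×3+2 = 5 → write 1 carry 2
  remaining carry: 10

0b1011000111111001110011011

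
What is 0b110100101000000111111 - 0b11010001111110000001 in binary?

Subtract column by column in base 2:
  1-1 → 0
  1-0 → 1
  1-0 → 1
  1-0 → 1
  1-0 → 1
  1-0 → 1
  0-0 → 0
  0-1 → 1 (borrow)
  0-1-1 → 0 (borrow)
  0-1-1 → 0 (borrow)
  0-1-1 → 0 (borrow)
  0-1-1 → 0 (borrow)
  1-1-1 → 1 (borrow)
  0-0-1 → 1 (borrow)
  1-0-1 → 0
  0-0 → 0
  0-1 → 1 (borrow)
  1-0-1 → 0
  0-1 → 1 (borrow)
  1-1-1 → 1 (borrow)
  1-0-1 → 0

0b11010011000010111110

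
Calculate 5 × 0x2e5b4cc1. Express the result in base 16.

0xe7c87fc5

Multiply each base-16 digit by 5, carrying:
  1×5 = 5 → write 5
  c×5 = 60 → write c carry 3
  c×5+3 = 63 → write f carry 3
  4×5+3 = 23 → write 7 carry 1
  b×5+1 = 56 → write 8 carry 3
  5×5+3 = 28 → write c carry 1
  e×5+1 = 71 → write 7 carry 4
  2×5+4 = 14 → write e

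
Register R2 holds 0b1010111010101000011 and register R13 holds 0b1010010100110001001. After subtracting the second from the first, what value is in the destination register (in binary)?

Subtract column by column in base 2:
  1-1 → 0
  1-0 → 1
  0-0 → 0
  0-1 → 1 (borrow)
  0-0-1 → 1 (borrow)
  0-0-1 → 1 (borrow)
  1-0-1 → 0
  0-1 → 1 (borrow)
  1-1-1 → 1 (borrow)
  0-0-1 → 1 (borrow)
  1-0-1 → 0
  0-1 → 1 (borrow)
  1-0-1 → 0
  1-1 → 0
  1-0 → 1
  0-0 → 0
  1-1 → 0
  0-0 → 0
  1-1 → 0

0b100101110111010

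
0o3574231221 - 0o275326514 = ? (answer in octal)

Subtract column by column in base 8:
  1-4 → 5 (borrow)
  2-1-1 → 0
  2-5 → 5 (borrow)
  1-6-1 → 2 (borrow)
  3-2-1 → 0
  2-3 → 7 (borrow)
  4-5-1 → 6 (borrow)
  7-7-1 → 7 (borrow)
  5-2-1 → 2
  3-0 → 3

0o3276702505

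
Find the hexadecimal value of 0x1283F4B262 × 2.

Multiply each base-16 digit by 2, carrying:
  2×2 = 4 → write 4
  6×2 = 12 → write C
  2×2 = 4 → write 4
  B×2 = 22 → write 6 carry 1
  4×2+1 = 9 → write 9
  F×2 = 30 → write E carry 1
  3×2+1 = 7 → write 7
  8×2 = 16 → write 0 carry 1
  2×2+1 = 5 → write 5
  1×2 = 2 → write 2

0x2507E964C4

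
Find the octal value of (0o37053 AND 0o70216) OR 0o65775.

0o37053 AND 0o70216 = 0o30012.
Then OR with 0o65775.

0o75777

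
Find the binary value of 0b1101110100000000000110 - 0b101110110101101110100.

0b111111101010010010010

Subtract column by column in base 2:
  0-0 → 0
  1-0 → 1
  1-1 → 0
  0-0 → 0
  0-1 → 1 (borrow)
  0-1-1 → 0 (borrow)
  0-1-1 → 0 (borrow)
  0-0-1 → 1 (borrow)
  0-1-1 → 0 (borrow)
  0-1-1 → 0 (borrow)
  0-0-1 → 1 (borrow)
  0-1-1 → 0 (borrow)
  0-0-1 → 1 (borrow)
  0-1-1 → 0 (borrow)
  1-1-1 → 1 (borrow)
  0-0-1 → 1 (borrow)
  1-1-1 → 1 (borrow)
  1-1-1 → 1 (borrow)
  1-1-1 → 1 (borrow)
  0-0-1 → 1 (borrow)
  1-1-1 → 1 (borrow)
  1-0-1 → 0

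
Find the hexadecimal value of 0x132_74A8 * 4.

0x4C9D2A0

Multiply each base-16 digit by 4, carrying:
  8×4 = 32 → write 0 carry 2
  A×4+2 = 42 → write A carry 2
  4×4+2 = 18 → write 2 carry 1
  7×4+1 = 29 → write D carry 1
  2×4+1 = 9 → write 9
  3×4 = 12 → write C
  1×4 = 4 → write 4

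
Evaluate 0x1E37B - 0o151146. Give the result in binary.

0b10001000100010101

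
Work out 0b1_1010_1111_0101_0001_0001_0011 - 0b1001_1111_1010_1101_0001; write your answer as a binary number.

0b1101001010101011001000010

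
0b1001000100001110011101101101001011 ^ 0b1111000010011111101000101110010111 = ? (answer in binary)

XOR bit by bit (1 where the bits differ):
  1001000100001110011101101101001011
^ 1111000010011111101000101110010111
= 0110000110010001110101000011011100

0b0110000110010001110101000011011100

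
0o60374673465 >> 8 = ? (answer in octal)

8 bits is not a whole number of base-8 digits; in binary: 110000011111100110111011100110101 >> 8 = 1100000111111001101110111.

0o140771567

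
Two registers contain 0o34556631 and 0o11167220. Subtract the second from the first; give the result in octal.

0o23367411

Subtract column by column in base 8:
  1-0 → 1
  3-2 → 1
  6-2 → 4
  6-7 → 7 (borrow)
  5-6-1 → 6 (borrow)
  5-1-1 → 3
  4-1 → 3
  3-1 → 2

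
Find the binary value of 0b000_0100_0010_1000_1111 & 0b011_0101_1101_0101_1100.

0b0000100000000001100

AND bit by bit (1 only where both bits are 1):
  0000100001010001111
& 0110101110101011100
= 0000100000000001100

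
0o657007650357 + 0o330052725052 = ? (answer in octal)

0o1207062575431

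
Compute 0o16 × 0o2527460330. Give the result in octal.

0o45312245720

Multiply each base-8 digit by 14, carrying:
  0×14 = 0 → write 0
  3×14 = 42 → write 2 carry 5
  3×14+5 = 47 → write 7 carry 5
  0×14+5 = 5 → write 5
  6×14 = 84 → write 4 carry 10
  4×14+10 = 66 → write 2 carry 8
  7×14+8 = 106 → write 2 carry 13
  2×14+13 = 41 → write 1 carry 5
  5×14+5 = 75 → write 3 carry 9
  2×14+9 = 37 → write 5 carry 4
  remaining carry: 4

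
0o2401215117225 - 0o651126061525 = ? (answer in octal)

Subtract column by column in base 8:
  5-5 → 0
  2-2 → 0
  2-5 → 5 (borrow)
  7-1-1 → 5
  1-6 → 3 (borrow)
  1-0-1 → 0
  5-6 → 7 (borrow)
  1-2-1 → 6 (borrow)
  2-1-1 → 0
  1-1 → 0
  0-5 → 3 (borrow)
  4-6-1 → 5 (borrow)
  2-0-1 → 1

0o1530067035500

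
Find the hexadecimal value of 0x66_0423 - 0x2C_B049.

0x3953DA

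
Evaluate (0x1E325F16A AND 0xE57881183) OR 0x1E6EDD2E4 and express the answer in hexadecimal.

0x1E325F16A AND 0xE57881183 = 0x043001102.
Then OR with 0x1E6EDD2E4.

0x1E7EDD3E6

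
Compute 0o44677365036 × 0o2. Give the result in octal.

0o111576752074

Multiply each base-8 digit by 2, carrying:
  6×2 = 12 → write 4 carry 1
  3×2+1 = 7 → write 7
  0×2 = 0 → write 0
  5×2 = 10 → write 2 carry 1
  6×2+1 = 13 → write 5 carry 1
  3×2+1 = 7 → write 7
  7×2 = 14 → write 6 carry 1
  7×2+1 = 15 → write 7 carry 1
  6×2+1 = 13 → write 5 carry 1
  4×2+1 = 9 → write 1 carry 1
  4×2+1 = 9 → write 1 carry 1
  remaining carry: 1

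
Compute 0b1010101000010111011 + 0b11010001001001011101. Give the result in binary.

0b100100110001100011000

Add column by column in base 2, right to left:
  1+1 = 0 carry 1
  1+0+1 = 0 carry 1
  0+1+1 = 0 carry 1
  1+1+1 = 1 carry 1
  1+1+1 = 1 carry 1
  1+0+1 = 0 carry 1
  0+1+1 = 0 carry 1
  1+0+1 = 0 carry 1
  0+0+1 = 1
  0+1 = 1
  0+0 = 0
  0+0 = 0
  1+1 = 0 carry 1
  0+0+1 = 1
  1+0 = 1
  0+0 = 0
  1+1 = 0 carry 1
  0+0+1 = 1
  1+1 = 0 carry 1
  0+1+1 = 0 carry 1
  final carry 1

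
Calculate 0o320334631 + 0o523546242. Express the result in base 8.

0o1044103073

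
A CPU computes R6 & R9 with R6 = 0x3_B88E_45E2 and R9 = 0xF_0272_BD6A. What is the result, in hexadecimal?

AND each hex digit independently (no carries):
  3&F=3, B&0=0, 8&2=0, 8&7=0, E&2=2, 4&B=0, 5&D=5, E&6=6, 2&A=2

0x300020562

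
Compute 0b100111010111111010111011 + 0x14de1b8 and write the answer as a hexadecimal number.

0b100111010111111010111011 = 0x9d7ebb in hexadecimal.
Add column by column in base 16, right to left:
  b+8 = 3 carry 1
  b+b+1 = 7 carry 1
  e+1+1 = 0 carry 1
  7+e+1 = 6 carry 1
  d+d+1 = b carry 1
  9+4+1 = e
  0+1 = 1

0x1eb6073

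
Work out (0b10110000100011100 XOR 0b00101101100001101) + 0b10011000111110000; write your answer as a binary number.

0b100110110000000001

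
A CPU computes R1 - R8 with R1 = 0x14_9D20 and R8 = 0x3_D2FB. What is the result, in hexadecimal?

0x10CA25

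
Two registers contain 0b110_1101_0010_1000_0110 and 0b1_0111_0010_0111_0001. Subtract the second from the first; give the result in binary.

Subtract column by column in base 2:
  0-1 → 1 (borrow)
  1-0-1 → 0
  1-0 → 1
  0-0 → 0
  0-1 → 1 (borrow)
  0-1-1 → 0 (borrow)
  0-1-1 → 0 (borrow)
  1-0-1 → 0
  0-0 → 0
  1-1 → 0
  0-0 → 0
  0-0 → 0
  1-1 → 0
  0-1 → 1 (borrow)
  1-1-1 → 1 (borrow)
  1-0-1 → 0
  0-1 → 1 (borrow)
  1-0-1 → 0
  1-0 → 1

0b1010110000000010101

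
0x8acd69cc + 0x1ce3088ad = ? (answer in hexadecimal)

Add column by column in base 16, right to left:
  c+d = 9 carry 1
  c+a+1 = 7 carry 1
  9+8+1 = 2 carry 1
  6+8+1 = f
  d+0 = d
  c+3 = f
  a+e = 8 carry 1
  8+c+1 = 5 carry 1
  0+1+1 = 2

0x258fdf279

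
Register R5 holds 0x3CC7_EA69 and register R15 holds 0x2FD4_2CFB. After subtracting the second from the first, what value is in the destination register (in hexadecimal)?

Subtract column by column in base 16:
  9-B → E (borrow)
  6-F-1 → 6 (borrow)
  A-C-1 → D (borrow)
  E-2-1 → B
  7-4 → 3
  C-D → F (borrow)
  C-F-1 → C (borrow)
  3-2-1 → 0

0xCF3BD6E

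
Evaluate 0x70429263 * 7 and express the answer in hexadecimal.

0x311d200b5

Multiply each base-16 digit by 7, carrying:
  3×7 = 21 → write 5 carry 1
  6×7+1 = 43 → write b carry 2
  2×7+2 = 16 → write 0 carry 1
  9×7+1 = 64 → write 0 carry 4
  2×7+4 = 18 → write 2 carry 1
  4×7+1 = 29 → write d carry 1
  0×7+1 = 1 → write 1
  7×7 = 49 → write 1 carry 3
  remaining carry: 3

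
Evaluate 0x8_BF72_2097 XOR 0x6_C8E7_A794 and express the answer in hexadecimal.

0xE77958703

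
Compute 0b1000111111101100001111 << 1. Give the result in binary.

0b10001111111011000011110

Left shift by 1: append 1 zero bit.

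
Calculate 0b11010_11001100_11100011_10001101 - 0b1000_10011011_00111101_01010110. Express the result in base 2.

Subtract column by column in base 2:
  1-0 → 1
  0-1 → 1 (borrow)
  1-1-1 → 1 (borrow)
  1-0-1 → 0
  0-1 → 1 (borrow)
  0-0-1 → 1 (borrow)
  0-1-1 → 0 (borrow)
  1-0-1 → 0
  1-1 → 0
  1-0 → 1
  0-1 → 1 (borrow)
  0-1-1 → 0 (borrow)
  0-1-1 → 0 (borrow)
  1-1-1 → 1 (borrow)
  1-0-1 → 0
  1-0 → 1
  0-1 → 1 (borrow)
  0-1-1 → 0 (borrow)
  1-0-1 → 0
  1-1 → 0
  0-1 → 1 (borrow)
  0-0-1 → 1 (borrow)
  1-0-1 → 0
  1-1 → 0
  0-0 → 0
  1-0 → 1
  0-0 → 0
  1-1 → 0
  1-0 → 1

0b10010001100011010011000110111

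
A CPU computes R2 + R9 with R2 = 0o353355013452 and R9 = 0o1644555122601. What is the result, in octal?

0o2220132136253

Add column by column in base 8, right to left:
  2+1 = 3
  5+0 = 5
  4+6 = 2 carry 1
  3+2+1 = 6
  1+2 = 3
  0+1 = 1
  5+5 = 2 carry 1
  5+5+1 = 3 carry 1
  3+5+1 = 1 carry 1
  3+4+1 = 0 carry 1
  5+4+1 = 2 carry 1
  3+6+1 = 2 carry 1
  0+1+1 = 2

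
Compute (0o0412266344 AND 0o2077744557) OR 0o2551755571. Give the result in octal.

0o2553755575

0o0412266344 AND 0o2077744557 = 0o0012244144.
Then OR with 0o2551755571.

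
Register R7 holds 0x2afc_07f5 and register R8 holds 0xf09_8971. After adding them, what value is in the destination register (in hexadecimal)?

0x3a059166

Add column by column in base 16, right to left:
  5+1 = 6
  f+7 = 6 carry 1
  7+9+1 = 1 carry 1
  0+8+1 = 9
  c+9 = 5 carry 1
  f+0+1 = 0 carry 1
  a+f+1 = a carry 1
  2+0+1 = 3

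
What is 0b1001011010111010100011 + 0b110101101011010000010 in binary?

0b10000001000010100100101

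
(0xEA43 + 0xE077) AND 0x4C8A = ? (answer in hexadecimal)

Add column by column in base 16, right to left:
  3+7 = A
  4+7 = B
  A+0 = A
  E+E = C carry 1
  final carry 1
Sum = 0x1CABA; now AND with 0x4C8A:
  1&0=0, C&4=4, A&C=8, B&8=8, A&A=A

0x488A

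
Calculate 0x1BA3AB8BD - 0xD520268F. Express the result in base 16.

0xE51A922E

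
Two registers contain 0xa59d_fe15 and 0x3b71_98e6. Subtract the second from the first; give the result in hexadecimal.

0x6a2c652f

Subtract column by column in base 16:
  5-6 → f (borrow)
  1-e-1 → 2 (borrow)
  e-8-1 → 5
  f-9 → 6
  d-1 → c
  9-7 → 2
  5-b → a (borrow)
  a-3-1 → 6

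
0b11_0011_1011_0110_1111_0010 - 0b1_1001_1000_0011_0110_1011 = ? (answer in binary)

0b110100011001110000111

Subtract column by column in base 2:
  0-1 → 1 (borrow)
  1-1-1 → 1 (borrow)
  0-0-1 → 1 (borrow)
  0-1-1 → 0 (borrow)
  1-0-1 → 0
  1-1 → 0
  1-1 → 0
  1-0 → 1
  0-1 → 1 (borrow)
  1-1-1 → 1 (borrow)
  1-0-1 → 0
  0-0 → 0
  1-0 → 1
  1-0 → 1
  0-0 → 0
  1-1 → 0
  1-1 → 0
  1-0 → 1
  0-0 → 0
  0-1 → 1 (borrow)
  1-1-1 → 1 (borrow)
  1-0-1 → 0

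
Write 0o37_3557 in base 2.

0b11111011101101111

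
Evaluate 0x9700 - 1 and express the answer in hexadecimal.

The trailing 2 digits are 0, so subtracting 1 borrows through: they become F and the next digit up decrements.

0x96ff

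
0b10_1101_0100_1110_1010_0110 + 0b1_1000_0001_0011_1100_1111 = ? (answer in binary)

0b10001010110001001110101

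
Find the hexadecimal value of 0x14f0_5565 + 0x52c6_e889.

Add column by column in base 16, right to left:
  5+9 = e
  6+8 = e
  5+8 = d
  5+e = 3 carry 1
  0+6+1 = 7
  f+c = b carry 1
  4+2+1 = 7
  1+5 = 6

0x67b73dee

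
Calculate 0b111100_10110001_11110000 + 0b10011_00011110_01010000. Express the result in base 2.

0b10011111101000001000000

Add column by column in base 2, right to left:
  0+0 = 0
  0+0 = 0
  0+0 = 0
  0+0 = 0
  1+1 = 0 carry 1
  1+0+1 = 0 carry 1
  1+1+1 = 1 carry 1
  1+0+1 = 0 carry 1
  1+0+1 = 0 carry 1
  0+1+1 = 0 carry 1
  0+1+1 = 0 carry 1
  0+1+1 = 0 carry 1
  1+1+1 = 1 carry 1
  1+0+1 = 0 carry 1
  0+0+1 = 1
  1+0 = 1
  0+1 = 1
  0+1 = 1
  1+0 = 1
  1+0 = 1
  1+1 = 0 carry 1
  1+0+1 = 0 carry 1
  final carry 1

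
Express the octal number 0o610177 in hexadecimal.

Each octal digit is 3 bits: 6=110 1=001 0=000 1=001 7=111 7=111.
Group the bits into nibbles: 0011 0001 0000 0111 1111 → 3107F.

0x3107F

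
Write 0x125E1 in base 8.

0o222741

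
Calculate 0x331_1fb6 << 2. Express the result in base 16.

0xcc47ed8

2 bits is not a whole number of base-16 digits; in binary: 11001100010001111110110110 << 2 = 1100110001000111111011011000.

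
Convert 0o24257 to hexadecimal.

Each octal digit is 3 bits: 2=010 4=100 2=010 5=101 7=111.
Group the bits into nibbles: 0010 1000 1010 1111 → 28af.

0x28af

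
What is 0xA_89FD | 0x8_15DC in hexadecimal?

0xA9DFD

OR each hex digit independently (no carries):
  A|8=A, 8|1=9, 9|5=D, F|D=F, D|C=D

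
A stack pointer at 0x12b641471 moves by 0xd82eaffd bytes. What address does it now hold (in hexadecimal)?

Add column by column in base 16, right to left:
  1+d = e
  7+f = 6 carry 1
  4+f+1 = 4 carry 1
  1+a+1 = c
  4+e = 2 carry 1
  6+2+1 = 9
  b+8 = 3 carry 1
  2+d+1 = 0 carry 1
  1+0+1 = 2

0x20392c46e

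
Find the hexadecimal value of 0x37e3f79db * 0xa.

0x22ee7ac28e

Multiply each base-16 digit by 10, carrying:
  b×10 = 110 → write e carry 6
  d×10+6 = 136 → write 8 carry 8
  9×10+8 = 98 → write 2 carry 6
  7×10+6 = 76 → write c carry 4
  f×10+4 = 154 → write a carry 9
  3×10+9 = 39 → write 7 carry 2
  e×10+2 = 142 → write e carry 8
  7×10+8 = 78 → write e carry 4
  3×10+4 = 34 → write 2 carry 2
  remaining carry: 2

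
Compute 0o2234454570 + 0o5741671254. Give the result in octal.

Add column by column in base 8, right to left:
  0+4 = 4
  7+5 = 4 carry 1
  5+2+1 = 0 carry 1
  4+1+1 = 6
  5+7 = 4 carry 1
  4+6+1 = 3 carry 1
  4+1+1 = 6
  3+4 = 7
  2+7 = 1 carry 1
  2+5+1 = 0 carry 1
  final carry 1

0o10176346044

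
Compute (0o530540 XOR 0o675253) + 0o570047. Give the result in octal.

0o1135762

First 0o530540 XOR 0o675253 = 0o345713.
Add column by column in base 8, right to left:
  3+7 = 2 carry 1
  1+4+1 = 6
  7+0 = 7
  5+0 = 5
  4+7 = 3 carry 1
  3+5+1 = 1 carry 1
  final carry 1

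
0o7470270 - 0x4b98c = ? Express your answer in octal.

0o6333454

0x4b98c = 0o1134614 in octal.
Subtract column by column in base 8:
  0-4 → 4 (borrow)
  7-1-1 → 5
  2-6 → 4 (borrow)
  0-4-1 → 3 (borrow)
  7-3-1 → 3
  4-1 → 3
  7-1 → 6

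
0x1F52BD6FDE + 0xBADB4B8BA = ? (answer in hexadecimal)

0x2B00722898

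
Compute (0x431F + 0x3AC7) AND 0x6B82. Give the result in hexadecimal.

Add column by column in base 16, right to left:
  F+7 = 6 carry 1
  1+C+1 = E
  3+A = D
  4+3 = 7
Sum = 0x7DE6; now AND with 0x6B82:
  7&6=6, D&B=9, E&8=8, 6&2=2

0x6982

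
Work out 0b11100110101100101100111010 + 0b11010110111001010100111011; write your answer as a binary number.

Add column by column in base 2, right to left:
  0+1 = 1
  1+1 = 0 carry 1
  0+0+1 = 1
  1+1 = 0 carry 1
  1+1+1 = 1 carry 1
  1+1+1 = 1 carry 1
  0+0+1 = 1
  0+0 = 0
  1+1 = 0 carry 1
  1+0+1 = 0 carry 1
  0+1+1 = 0 carry 1
  1+0+1 = 0 carry 1
  0+1+1 = 0 carry 1
  0+0+1 = 1
  1+0 = 1
  1+1 = 0 carry 1
  0+1+1 = 0 carry 1
  1+1+1 = 1 carry 1
  0+0+1 = 1
  1+1 = 0 carry 1
  1+1+1 = 1 carry 1
  0+0+1 = 1
  0+1 = 1
  1+0 = 1
  1+1 = 0 carry 1
  1+1+1 = 1 carry 1
  final carry 1

0b110111101100110000001110101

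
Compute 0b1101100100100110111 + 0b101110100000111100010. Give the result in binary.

0b111100000101100011001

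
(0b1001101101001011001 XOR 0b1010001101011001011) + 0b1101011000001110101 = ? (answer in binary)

First 0b1001101101001011001 XOR 0b1010001101011001011 = 0b0011100000010010010.
Add column by column in base 2, right to left:
  0+1 = 1
  1+0 = 1
  0+1 = 1
  0+0 = 0
  1+1 = 0 carry 1
  0+1+1 = 0 carry 1
  0+1+1 = 0 carry 1
  1+0+1 = 0 carry 1
  0+0+1 = 1
  0+0 = 0
  0+0 = 0
  0+0 = 0
  0+1 = 1
  0+1 = 1
  1+0 = 1
  1+1 = 0 carry 1
  1+0+1 = 0 carry 1
  0+1+1 = 0 carry 1
  0+1+1 = 0 carry 1
  final carry 1

0b10000111000100000111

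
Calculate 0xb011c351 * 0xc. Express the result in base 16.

Multiply each base-16 digit by 12, carrying:
  1×12 = 12 → write c
  5×12 = 60 → write c carry 3
  3×12+3 = 39 → write 7 carry 2
  c×12+2 = 146 → write 2 carry 9
  1×12+9 = 21 → write 5 carry 1
  1×12+1 = 13 → write d
  0×12 = 0 → write 0
  b×12 = 132 → write 4 carry 8
  remaining carry: 8

0x840d527cc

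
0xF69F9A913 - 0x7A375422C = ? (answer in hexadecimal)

0x7C68466E7

Subtract column by column in base 16:
  3-C → 7 (borrow)
  1-2-1 → E (borrow)
  9-2-1 → 6
  A-4 → 6
  9-5 → 4
  F-7 → 8
  9-3 → 6
  6-A → C (borrow)
  F-7-1 → 7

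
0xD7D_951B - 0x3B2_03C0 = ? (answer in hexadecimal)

Subtract column by column in base 16:
  B-0 → B
  1-C → 5 (borrow)
  5-3-1 → 1
  9-0 → 9
  D-2 → B
  7-B → C (borrow)
  D-3-1 → 9

0x9CB915B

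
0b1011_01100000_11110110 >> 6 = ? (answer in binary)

Right shift by 6: drop the 6 least-significant bits.

0b10110110000011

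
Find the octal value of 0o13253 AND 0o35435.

0o11011

AND each oct digit independently (no carries):
  1&3=1, 3&5=1, 2&4=0, 5&3=1, 3&5=1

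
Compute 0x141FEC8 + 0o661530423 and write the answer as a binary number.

0x141FEC8 = 0b1010000011111111011001000 in binary.
0o661530423 = 0b110110001101011000100010011 in binary.
Add column by column in base 2, right to left:
  0+1 = 1
  0+1 = 1
  0+0 = 0
  1+0 = 1
  0+1 = 1
  0+0 = 0
  1+0 = 1
  1+0 = 1
  0+1 = 1
  1+0 = 1
  1+0 = 1
  1+0 = 1
  1+1 = 0 carry 1
  1+1+1 = 1 carry 1
  1+0+1 = 0 carry 1
  1+1+1 = 1 carry 1
  1+0+1 = 0 carry 1
  0+1+1 = 0 carry 1
  0+1+1 = 0 carry 1
  0+0+1 = 1
  0+0 = 0
  0+0 = 0
  1+1 = 0 carry 1
  0+1+1 = 0 carry 1
  1+0+1 = 0 carry 1
  0+1+1 = 0 carry 1
  0+1+1 = 0 carry 1
  final carry 1

0b1000000010001010111111011011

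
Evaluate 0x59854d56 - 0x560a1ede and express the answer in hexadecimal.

0x37b2e78

Subtract column by column in base 16:
  6-e → 8 (borrow)
  5-d-1 → 7 (borrow)
  d-e-1 → e (borrow)
  4-1-1 → 2
  5-a → b (borrow)
  8-0-1 → 7
  9-6 → 3
  5-5 → 0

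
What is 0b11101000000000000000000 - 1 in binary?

The trailing 18 digits are 0, so subtracting 1 borrows through: they become 1 and the next digit up decrements.

0b11100111111111111111111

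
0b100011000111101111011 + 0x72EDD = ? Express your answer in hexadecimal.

0x18BE58

0b100011000111101111011 = 0x118F7B in hexadecimal.
Add column by column in base 16, right to left:
  B+D = 8 carry 1
  7+D+1 = 5 carry 1
  F+E+1 = E carry 1
  8+2+1 = B
  1+7 = 8
  1+0 = 1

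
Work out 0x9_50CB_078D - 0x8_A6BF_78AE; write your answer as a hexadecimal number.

0xAA0B8EDF

Subtract column by column in base 16:
  D-E → F (borrow)
  8-A-1 → D (borrow)
  7-8-1 → E (borrow)
  0-7-1 → 8 (borrow)
  B-F-1 → B (borrow)
  C-B-1 → 0
  0-6 → A (borrow)
  5-A-1 → A (borrow)
  9-8-1 → 0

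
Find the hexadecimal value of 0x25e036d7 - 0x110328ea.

Subtract column by column in base 16:
  7-a → d (borrow)
  d-e-1 → e (borrow)
  6-8-1 → d (borrow)
  3-2-1 → 0
  0-3 → d (borrow)
  e-0-1 → d
  5-1 → 4
  2-1 → 1

0x14dd0ded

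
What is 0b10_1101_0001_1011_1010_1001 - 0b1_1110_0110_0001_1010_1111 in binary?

Subtract column by column in base 2:
  1-1 → 0
  0-1 → 1 (borrow)
  0-1-1 → 0 (borrow)
  1-1-1 → 1 (borrow)
  0-0-1 → 1 (borrow)
  1-1-1 → 1 (borrow)
  0-0-1 → 1 (borrow)
  1-1-1 → 1 (borrow)
  1-1-1 → 1 (borrow)
  1-0-1 → 0
  0-0 → 0
  1-0 → 1
  1-0 → 1
  0-1 → 1 (borrow)
  0-1-1 → 0 (borrow)
  0-0-1 → 1 (borrow)
  1-0-1 → 0
  0-1 → 1 (borrow)
  1-1-1 → 1 (borrow)
  1-1-1 → 1 (borrow)
  0-1-1 → 0 (borrow)
  1-0-1 → 0

0b11101011100111111010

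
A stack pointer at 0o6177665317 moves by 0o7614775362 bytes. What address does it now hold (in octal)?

Add column by column in base 8, right to left:
  7+2 = 1 carry 1
  1+6+1 = 0 carry 1
  3+3+1 = 7
  5+5 = 2 carry 1
  6+7+1 = 6 carry 1
  6+7+1 = 6 carry 1
  7+4+1 = 4 carry 1
  7+1+1 = 1 carry 1
  1+6+1 = 0 carry 1
  6+7+1 = 6 carry 1
  final carry 1

0o16014662701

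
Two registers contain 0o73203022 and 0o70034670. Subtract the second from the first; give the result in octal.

Subtract column by column in base 8:
  2-0 → 2
  2-7 → 3 (borrow)
  0-6-1 → 1 (borrow)
  3-4-1 → 6 (borrow)
  0-3-1 → 4 (borrow)
  2-0-1 → 1
  3-0 → 3
  7-7 → 0

0o3146132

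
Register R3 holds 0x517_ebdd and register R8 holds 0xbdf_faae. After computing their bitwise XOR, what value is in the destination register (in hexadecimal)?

XOR each hex digit independently (no carries):
  5^b=e, 1^d=c, 7^f=8, e^f=1, b^a=1, d^a=7, d^e=3

0xec81173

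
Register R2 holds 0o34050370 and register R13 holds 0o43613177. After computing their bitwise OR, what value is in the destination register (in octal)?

0o77653377

OR each oct digit independently (no carries):
  3|4=7, 4|3=7, 0|6=6, 5|1=5, 0|3=3, 3|1=3, 7|7=7, 0|7=7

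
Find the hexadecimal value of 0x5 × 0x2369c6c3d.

Multiply each base-16 digit by 5, carrying:
  d×5 = 65 → write 1 carry 4
  3×5+4 = 19 → write 3 carry 1
  c×5+1 = 61 → write d carry 3
  6×5+3 = 33 → write 1 carry 2
  c×5+2 = 62 → write e carry 3
  9×5+3 = 48 → write 0 carry 3
  6×5+3 = 33 → write 1 carry 2
  3×5+2 = 17 → write 1 carry 1
  2×5+1 = 11 → write b

0xb110e1d31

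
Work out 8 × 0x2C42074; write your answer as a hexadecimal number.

0x162103A0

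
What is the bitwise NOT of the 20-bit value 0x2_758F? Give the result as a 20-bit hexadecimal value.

0xD8A70

Each hex digit d becomes F−d:
  2→D, 7→8, 5→A, 8→7, F→0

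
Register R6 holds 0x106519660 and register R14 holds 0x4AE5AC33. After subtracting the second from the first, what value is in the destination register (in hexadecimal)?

0xBB6BEA2D

Subtract column by column in base 16:
  0-3 → D (borrow)
  6-3-1 → 2
  6-C → A (borrow)
  9-A-1 → E (borrow)
  1-5-1 → B (borrow)
  5-E-1 → 6 (borrow)
  6-A-1 → B (borrow)
  0-4-1 → B (borrow)
  1-0-1 → 0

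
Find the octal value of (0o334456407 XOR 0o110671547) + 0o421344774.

First 0o334456407 XOR 0o110671547 = 0o224227140.
Add column by column in base 8, right to left:
  0+4 = 4
  4+7 = 3 carry 1
  1+7+1 = 1 carry 1
  7+4+1 = 4 carry 1
  2+4+1 = 7
  2+3 = 5
  4+1 = 5
  2+2 = 4
  2+4 = 6

0o645574134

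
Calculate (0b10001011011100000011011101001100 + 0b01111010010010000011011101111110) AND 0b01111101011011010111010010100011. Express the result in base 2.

Add column by column in base 2, right to left:
  0+0 = 0
  0+1 = 1
  1+1 = 0 carry 1
  1+1+1 = 1 carry 1
  0+1+1 = 0 carry 1
  0+1+1 = 0 carry 1
  1+1+1 = 1 carry 1
  0+0+1 = 1
  1+1 = 0 carry 1
  1+1+1 = 1 carry 1
  1+1+1 = 1 carry 1
  0+0+1 = 1
  1+1 = 0 carry 1
  1+1+1 = 1 carry 1
  0+0+1 = 1
  0+0 = 0
  0+0 = 0
  0+0 = 0
  0+0 = 0
  0+1 = 1
  1+0 = 1
  1+0 = 1
  1+1 = 0 carry 1
  0+0+1 = 1
  1+0 = 1
  1+1 = 0 carry 1
  0+0+1 = 1
  1+1 = 0 carry 1
  0+1+1 = 0 carry 1
  0+1+1 = 0 carry 1
  0+1+1 = 0 carry 1
  1+0+1 = 0 carry 1
  final carry 1
Sum = 0b100000101101110000110111011001010; now AND with 0b01111101011011010111010010100011:
  100000101101110000110111011001010
& 001111101011011010111010010100011
= 000000101001010000110010010000010

0b101001010000110010010000010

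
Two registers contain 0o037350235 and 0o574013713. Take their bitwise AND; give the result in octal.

AND each oct digit independently (no carries):
  0&5=0, 3&7=3, 7&4=4, 3&0=0, 5&1=1, 0&3=0, 2&7=2, 3&1=1, 5&3=1

0o034010211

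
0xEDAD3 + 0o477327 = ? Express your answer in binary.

0xEDAD3 = 0b11101101101011010011 in binary.
0o477327 = 0b100111111011010111 in binary.
Add column by column in base 2, right to left:
  1+1 = 0 carry 1
  1+1+1 = 1 carry 1
  0+1+1 = 0 carry 1
  0+0+1 = 1
  1+1 = 0 carry 1
  0+0+1 = 1
  1+1 = 0 carry 1
  1+1+1 = 1 carry 1
  0+0+1 = 1
  1+1 = 0 carry 1
  0+1+1 = 0 carry 1
  1+1+1 = 1 carry 1
  1+1+1 = 1 carry 1
  0+1+1 = 0 carry 1
  1+1+1 = 1 carry 1
  1+0+1 = 0 carry 1
  0+0+1 = 1
  1+1 = 0 carry 1
  1+0+1 = 0 carry 1
  1+0+1 = 0 carry 1
  final carry 1

0b100010101100110101010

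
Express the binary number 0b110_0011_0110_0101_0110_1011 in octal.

0o30662553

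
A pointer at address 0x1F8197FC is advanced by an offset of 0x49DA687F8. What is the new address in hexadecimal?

Add column by column in base 16, right to left:
  C+8 = 4 carry 1
  F+F+1 = F carry 1
  7+7+1 = F
  9+8 = 1 carry 1
  1+6+1 = 8
  8+A = 2 carry 1
  F+D+1 = D carry 1
  1+9+1 = B
  0+4 = 4

0x4BD281FF4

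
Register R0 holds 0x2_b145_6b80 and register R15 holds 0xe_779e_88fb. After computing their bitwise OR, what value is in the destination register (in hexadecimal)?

OR each hex digit independently (no carries):
  2|e=e, b|7=f, 1|7=7, 4|9=d, 5|e=f, 6|8=e, b|8=b, 8|f=f, 0|b=b

0xef7dfebfb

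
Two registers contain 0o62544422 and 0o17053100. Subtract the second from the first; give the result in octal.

Subtract column by column in base 8:
  2-0 → 2
  2-0 → 2
  4-1 → 3
  4-3 → 1
  4-5 → 7 (borrow)
  5-0-1 → 4
  2-7 → 3 (borrow)
  6-1-1 → 4

0o43471322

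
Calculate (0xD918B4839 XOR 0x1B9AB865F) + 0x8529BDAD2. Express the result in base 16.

0x147ABCA938

First 0xD918B4839 XOR 0x1B9AB865F = 0xC2820CE66.
Add column by column in base 16, right to left:
  6+2 = 8
  6+D = 3 carry 1
  E+A+1 = 9 carry 1
  C+D+1 = A carry 1
  0+B+1 = C
  2+9 = B
  8+2 = A
  2+5 = 7
  C+8 = 4 carry 1
  final carry 1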